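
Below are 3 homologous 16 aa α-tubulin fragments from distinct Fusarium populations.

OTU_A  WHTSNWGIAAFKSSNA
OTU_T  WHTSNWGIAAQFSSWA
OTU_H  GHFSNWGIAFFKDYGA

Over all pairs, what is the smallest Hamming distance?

3

Pairwise Hamming distances:
  OTU_A vs OTU_T: 3
  OTU_A vs OTU_H: 6
  OTU_T vs OTU_H: 8
The smallest is 3, between OTU_A and OTU_T.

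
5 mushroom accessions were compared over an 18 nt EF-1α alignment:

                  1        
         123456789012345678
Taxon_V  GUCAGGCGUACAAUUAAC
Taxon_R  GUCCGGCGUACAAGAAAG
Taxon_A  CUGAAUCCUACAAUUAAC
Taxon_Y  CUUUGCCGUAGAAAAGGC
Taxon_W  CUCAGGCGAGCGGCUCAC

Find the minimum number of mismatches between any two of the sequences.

Pairwise Hamming distances:
  Taxon_V vs Taxon_R: 4
  Taxon_V vs Taxon_A: 5
  Taxon_V vs Taxon_Y: 9
  Taxon_V vs Taxon_W: 7
  Taxon_R vs Taxon_A: 9
  Taxon_R vs Taxon_Y: 9
  Taxon_R vs Taxon_W: 10
  Taxon_A vs Taxon_Y: 10
  Taxon_A vs Taxon_W: 10
  Taxon_Y vs Taxon_W: 12
The smallest is 4, between Taxon_V and Taxon_R.

4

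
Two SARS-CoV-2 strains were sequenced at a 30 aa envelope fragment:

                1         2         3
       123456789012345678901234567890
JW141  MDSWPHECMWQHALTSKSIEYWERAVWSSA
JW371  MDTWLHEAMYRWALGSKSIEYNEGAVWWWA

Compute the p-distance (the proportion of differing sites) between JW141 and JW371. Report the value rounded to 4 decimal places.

Mismatches occur at site 3 (S↔T), site 5 (P↔L), site 8 (C↔A), site 10 (W↔Y), site 11 (Q↔R), site 12 (H↔W), site 15 (T↔G), site 22 (W↔N), site 24 (R↔G), site 28 (S↔W), site 29 (S↔W).
There are 11 differences over 30 sites, so p = 11/30 = 0.3667.

0.3667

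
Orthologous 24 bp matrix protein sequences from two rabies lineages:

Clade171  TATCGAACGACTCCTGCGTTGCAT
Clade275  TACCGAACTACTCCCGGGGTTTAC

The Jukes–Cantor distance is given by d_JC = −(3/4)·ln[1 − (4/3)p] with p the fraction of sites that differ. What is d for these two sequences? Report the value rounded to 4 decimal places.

0.4408

Differing sites — 3:T/C; 9:G/T; 15:T/C; 17:C/G; 19:T/G; 21:G/T; 22:C/T; 24:T/C.
p = 8/24 = 0.333333.
d = −0.75 · ln(1 − (4/3)·0.333333) = −0.75 · ln(0.555556) = −0.75 · (-0.587786) = 0.4408.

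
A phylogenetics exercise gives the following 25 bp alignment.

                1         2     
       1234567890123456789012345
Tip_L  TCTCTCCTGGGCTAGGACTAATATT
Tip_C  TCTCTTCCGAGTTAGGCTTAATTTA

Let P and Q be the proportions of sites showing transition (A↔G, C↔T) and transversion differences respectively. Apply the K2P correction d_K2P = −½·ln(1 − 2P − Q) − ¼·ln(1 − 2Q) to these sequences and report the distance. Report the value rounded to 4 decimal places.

0.4356

The sequences differ at positions 6 (C/T, transition), 8 (T/C, transition), 10 (G/A, transition), 12 (C/T, transition), 17 (A/C, transversion), 18 (C/T, transition), 23 (A/T, transversion), 25 (T/A, transversion).
Of the 8 differences, 5 transitions and 3 transversions over 25 sites: P = 5/25 = 0.200000, Q = 3/25 = 0.120000.
d = −0.5·ln(0.480000) − 0.25·ln(0.760000) = −0.5·(-0.733969) − 0.25·(-0.274437) = 0.4356.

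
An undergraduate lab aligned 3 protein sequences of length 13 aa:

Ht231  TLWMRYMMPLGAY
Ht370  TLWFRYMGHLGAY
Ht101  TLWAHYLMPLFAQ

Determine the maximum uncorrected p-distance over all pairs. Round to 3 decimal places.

Pairwise Hamming distances:
  Ht231 vs Ht370: 3
  Ht231 vs Ht101: 5
  Ht370 vs Ht101: 7
The largest is 7 mismatches, between Ht370 and Ht101; p = 7/13 = 0.538.

0.538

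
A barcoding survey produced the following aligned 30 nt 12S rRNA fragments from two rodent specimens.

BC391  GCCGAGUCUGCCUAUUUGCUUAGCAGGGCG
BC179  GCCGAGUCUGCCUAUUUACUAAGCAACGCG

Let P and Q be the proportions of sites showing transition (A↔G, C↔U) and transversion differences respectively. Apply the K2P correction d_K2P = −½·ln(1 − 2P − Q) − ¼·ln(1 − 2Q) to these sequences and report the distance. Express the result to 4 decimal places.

0.1473

Differing sites — 18:G/A (Ti); 21:U/A (Tv); 26:G/A (Ti); 27:G/C (Tv).
Of the 4 differences, 2 transitions and 2 transversions over 30 sites: P = 2/30 = 0.066667, Q = 2/30 = 0.066667.
d = −0.5·ln(0.799999) − 0.25·ln(0.866666) = −0.5·(-0.223145) − 0.25·(-0.143102) = 0.1473.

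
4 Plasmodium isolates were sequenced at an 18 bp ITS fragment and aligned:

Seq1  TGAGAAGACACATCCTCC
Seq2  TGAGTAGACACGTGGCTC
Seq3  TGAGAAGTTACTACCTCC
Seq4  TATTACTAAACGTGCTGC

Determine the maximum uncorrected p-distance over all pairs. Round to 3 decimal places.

Pairwise Hamming distances:
  Seq1 vs Seq2: 6
  Seq1 vs Seq3: 4
  Seq1 vs Seq4: 9
  Seq2 vs Seq3: 9
  Seq2 vs Seq4: 10
  Seq3 vs Seq4: 11
The largest is 11 mismatches, between Seq3 and Seq4; p = 11/18 = 0.611.

0.611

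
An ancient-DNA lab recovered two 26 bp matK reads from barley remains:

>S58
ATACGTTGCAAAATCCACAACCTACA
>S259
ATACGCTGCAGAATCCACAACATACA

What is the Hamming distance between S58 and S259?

Mismatches occur at site 6 (T→C), site 11 (A→G), site 22 (C→A).
That gives 3 mismatches out of 26 aligned sites, so the Hamming distance is 3.

3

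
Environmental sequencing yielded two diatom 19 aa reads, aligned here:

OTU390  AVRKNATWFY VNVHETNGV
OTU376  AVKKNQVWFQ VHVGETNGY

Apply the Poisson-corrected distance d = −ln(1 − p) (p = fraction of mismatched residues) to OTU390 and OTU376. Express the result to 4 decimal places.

0.4595

Differing sites — 3:R/K; 6:A/Q; 7:T/V; 10:Y/Q; 12:N/H; 14:H/G; 19:V/Y.
p = 7/19 = 0.368421.
d = −ln(1 − 0.368421) = −ln(0.631579) = 0.4595.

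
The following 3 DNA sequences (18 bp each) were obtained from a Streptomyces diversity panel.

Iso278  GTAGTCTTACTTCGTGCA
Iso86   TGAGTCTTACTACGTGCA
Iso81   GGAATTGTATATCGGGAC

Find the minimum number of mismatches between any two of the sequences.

3

Pairwise Hamming distances:
  Iso278 vs Iso86: 3
  Iso278 vs Iso81: 9
  Iso86 vs Iso81: 10
The smallest is 3, between Iso278 and Iso86.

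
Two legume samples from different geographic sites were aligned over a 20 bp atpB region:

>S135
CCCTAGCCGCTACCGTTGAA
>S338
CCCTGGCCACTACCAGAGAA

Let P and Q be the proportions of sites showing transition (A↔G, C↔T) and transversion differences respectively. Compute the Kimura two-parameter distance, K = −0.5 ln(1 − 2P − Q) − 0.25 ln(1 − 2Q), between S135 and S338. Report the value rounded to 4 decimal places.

The sequences differ at positions 5 (A/G, transition), 9 (G/A, transition), 15 (G/A, transition), 16 (T/G, transversion), 17 (T/A, transversion).
Of the 5 differences, 3 transitions and 2 transversions over 20 sites: P = 3/20 = 0.150000, Q = 2/20 = 0.100000.
d = −0.5·ln(0.600000) − 0.25·ln(0.800000) = −0.5·(-0.510826) − 0.25·(-0.223144) = 0.3112.

0.3112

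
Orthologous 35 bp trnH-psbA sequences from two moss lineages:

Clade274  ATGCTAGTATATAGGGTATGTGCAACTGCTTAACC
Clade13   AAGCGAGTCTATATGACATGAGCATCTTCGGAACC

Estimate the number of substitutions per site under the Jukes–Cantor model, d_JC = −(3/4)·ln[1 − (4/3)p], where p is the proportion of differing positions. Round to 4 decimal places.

0.4073

The sequences differ at positions 2 (T/A), 5 (T/G), 9 (A/C), 14 (G/T), 16 (G/A), 17 (T/C), 21 (T/A), 25 (A/T), 28 (G/T), 30 (T/G), 31 (T/G).
p = 11/35 = 0.314286.
d = −0.75 · ln(1 − (4/3)·0.314286) = −0.75 · ln(0.580952) = −0.75 · (-0.543087) = 0.4073.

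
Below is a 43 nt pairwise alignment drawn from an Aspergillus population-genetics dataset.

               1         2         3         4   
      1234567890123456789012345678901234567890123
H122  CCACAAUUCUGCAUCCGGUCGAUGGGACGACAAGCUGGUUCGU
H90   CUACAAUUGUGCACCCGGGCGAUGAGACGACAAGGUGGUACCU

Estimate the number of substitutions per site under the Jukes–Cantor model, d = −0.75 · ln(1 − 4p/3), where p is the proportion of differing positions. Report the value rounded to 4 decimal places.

0.2138

Differing sites — 2:C/U; 9:C/G; 14:U/C; 19:U/G; 25:G/A; 35:C/G; 40:U/A; 42:G/C.
p = 8/43 = 0.186047.
d = −0.75 · ln(1 − (4/3)·0.186047) = −0.75 · ln(0.751937) = −0.75 · (-0.285103) = 0.2138.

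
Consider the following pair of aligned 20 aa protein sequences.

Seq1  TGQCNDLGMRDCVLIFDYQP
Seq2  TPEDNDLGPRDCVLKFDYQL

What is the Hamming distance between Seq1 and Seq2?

The sequences differ at positions 2 (G/P), 3 (Q/E), 4 (C/D), 9 (M/P), 15 (I/K), 20 (P/L).
That gives 6 mismatches out of 20 aligned sites, so the Hamming distance is 6.

6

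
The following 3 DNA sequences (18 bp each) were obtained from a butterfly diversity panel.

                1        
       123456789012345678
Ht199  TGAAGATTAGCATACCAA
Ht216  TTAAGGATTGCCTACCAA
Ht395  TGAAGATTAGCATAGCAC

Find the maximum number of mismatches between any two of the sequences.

7

Pairwise Hamming distances:
  Ht199 vs Ht216: 5
  Ht199 vs Ht395: 2
  Ht216 vs Ht395: 7
The largest is 7, between Ht216 and Ht395.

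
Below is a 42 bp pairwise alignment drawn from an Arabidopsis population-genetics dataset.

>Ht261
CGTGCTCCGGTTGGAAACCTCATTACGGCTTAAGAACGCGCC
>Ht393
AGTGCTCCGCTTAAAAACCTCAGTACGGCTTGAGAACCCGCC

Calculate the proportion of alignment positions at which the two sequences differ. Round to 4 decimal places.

The sequences differ at positions 1 (C/A), 10 (G/C), 13 (G/A), 14 (G/A), 23 (T/G), 32 (A/G), 38 (G/C).
There are 7 differences over 42 sites, so p = 7/42 = 0.1667.

0.1667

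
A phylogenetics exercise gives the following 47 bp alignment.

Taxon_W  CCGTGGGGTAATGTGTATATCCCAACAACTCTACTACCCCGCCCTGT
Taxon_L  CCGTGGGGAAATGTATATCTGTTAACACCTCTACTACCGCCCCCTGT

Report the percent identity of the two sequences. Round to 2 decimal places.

80.85%

Mismatches occur at site 9 (T→A), site 15 (G→A), site 19 (A→C), site 21 (C→G), site 22 (C→T), site 23 (C→T), site 28 (A→C), site 39 (C→G), site 41 (G→C).
38 of the 47 sites match, so the percent identity is 38/47 × 100 = 80.85%.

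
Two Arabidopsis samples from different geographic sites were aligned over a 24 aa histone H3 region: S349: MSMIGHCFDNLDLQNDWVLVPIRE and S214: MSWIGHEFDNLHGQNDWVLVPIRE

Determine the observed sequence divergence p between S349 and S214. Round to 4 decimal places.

Differing sites — 3:M/W; 7:C/E; 12:D/H; 13:L/G.
There are 4 differences over 24 sites, so p = 4/24 = 0.1667.

0.1667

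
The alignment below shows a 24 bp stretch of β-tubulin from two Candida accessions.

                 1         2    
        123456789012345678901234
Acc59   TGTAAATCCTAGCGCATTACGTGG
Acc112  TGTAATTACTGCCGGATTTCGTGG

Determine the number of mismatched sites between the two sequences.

The sequences differ at positions 6 (A/T), 8 (C/A), 11 (A/G), 12 (G/C), 15 (C/G), 19 (A/T).
That gives 6 mismatches out of 24 aligned sites, so the Hamming distance is 6.

6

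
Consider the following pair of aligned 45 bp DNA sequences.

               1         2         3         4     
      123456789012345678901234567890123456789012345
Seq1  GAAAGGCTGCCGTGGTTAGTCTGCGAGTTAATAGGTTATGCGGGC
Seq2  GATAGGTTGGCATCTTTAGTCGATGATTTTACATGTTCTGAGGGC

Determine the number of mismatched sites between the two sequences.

15

Mismatches occur at site 3 (A/T), site 7 (C/T), site 10 (C/G), site 12 (G/A), site 14 (G/C), site 15 (G/T), site 22 (T/G), site 23 (G/A), site 24 (C/T), site 27 (G/T), site 30 (A/T), site 32 (T/C), site 34 (G/T), site 38 (A/C), site 41 (C/A).
That gives 15 mismatches out of 45 aligned sites, so the Hamming distance is 15.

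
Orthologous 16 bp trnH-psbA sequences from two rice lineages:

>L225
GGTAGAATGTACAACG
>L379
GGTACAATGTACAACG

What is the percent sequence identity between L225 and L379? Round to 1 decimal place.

93.8%

Differing sites — 5:G/C.
15 of the 16 sites match, so the percent identity is 15/16 × 100 = 93.8%.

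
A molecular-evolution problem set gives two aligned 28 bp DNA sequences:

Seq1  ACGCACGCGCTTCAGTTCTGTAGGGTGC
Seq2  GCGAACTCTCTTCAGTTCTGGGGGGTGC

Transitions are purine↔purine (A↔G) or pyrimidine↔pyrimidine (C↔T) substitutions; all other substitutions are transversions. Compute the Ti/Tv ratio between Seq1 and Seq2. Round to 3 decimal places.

0.500

Mismatches occur at site 1 (A↔G, transition), site 4 (C↔A, transversion), site 7 (G↔T, transversion), site 9 (G↔T, transversion), site 21 (T↔G, transversion), site 22 (A↔G, transition).
Of the 6 differences, 2 transitions and 4 transversions, so Ti/Tv = 2/4 = 0.500.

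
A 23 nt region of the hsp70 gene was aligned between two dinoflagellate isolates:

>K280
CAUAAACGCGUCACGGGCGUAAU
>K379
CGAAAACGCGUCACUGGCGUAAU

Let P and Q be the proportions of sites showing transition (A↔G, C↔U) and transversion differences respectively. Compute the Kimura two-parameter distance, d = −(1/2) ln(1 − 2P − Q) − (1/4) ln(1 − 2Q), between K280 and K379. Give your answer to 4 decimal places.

0.1433

Mismatches occur at site 2 (A/G, transition), site 3 (U/A, transversion), site 15 (G/U, transversion).
Of the 3 differences, 1 transition and 2 transversions over 23 sites: P = 1/23 = 0.043478, Q = 2/23 = 0.086957.
d = −0.5·ln(0.826087) − 0.25·ln(0.826086) = −0.5·(-0.191055) − 0.25·(-0.191056) = 0.1433.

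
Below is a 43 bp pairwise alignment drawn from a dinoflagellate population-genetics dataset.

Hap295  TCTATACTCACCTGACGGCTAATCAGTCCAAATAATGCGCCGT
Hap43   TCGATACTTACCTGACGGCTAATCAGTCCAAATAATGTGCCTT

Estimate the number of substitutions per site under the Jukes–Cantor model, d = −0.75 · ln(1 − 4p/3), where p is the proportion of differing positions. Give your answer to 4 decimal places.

0.0993

The sequences differ at positions 3 (T/G), 9 (C/T), 38 (C/T), 42 (G/T).
p = 4/43 = 0.093023.
d = −0.75 · ln(1 − (4/3)·0.093023) = −0.75 · ln(0.875969) = −0.75 · (-0.132425) = 0.0993.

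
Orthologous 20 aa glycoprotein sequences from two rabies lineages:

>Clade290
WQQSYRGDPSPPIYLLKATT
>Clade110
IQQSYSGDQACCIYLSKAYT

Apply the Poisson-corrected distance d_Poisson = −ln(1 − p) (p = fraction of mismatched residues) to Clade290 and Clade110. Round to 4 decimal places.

Differing sites — 1:W/I; 6:R/S; 9:P/Q; 10:S/A; 11:P/C; 12:P/C; 16:L/S; 19:T/Y.
p = 8/20 = 0.400000.
d = −ln(1 − 0.400000) = −ln(0.600000) = 0.5108.

0.5108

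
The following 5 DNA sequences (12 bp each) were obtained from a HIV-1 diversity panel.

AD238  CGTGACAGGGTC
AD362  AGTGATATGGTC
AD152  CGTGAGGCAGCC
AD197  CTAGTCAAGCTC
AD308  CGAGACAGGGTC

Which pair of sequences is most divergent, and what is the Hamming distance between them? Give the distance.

Pairwise Hamming distances:
  AD238 vs AD362: 3
  AD238 vs AD152: 5
  AD238 vs AD197: 5
  AD238 vs AD308: 1
  AD362 vs AD152: 6
  AD362 vs AD197: 7
  AD362 vs AD308: 4
  AD152 vs AD197: 9
  AD152 vs AD308: 6
  AD197 vs AD308: 4
The largest is 9, between AD152 and AD197.

9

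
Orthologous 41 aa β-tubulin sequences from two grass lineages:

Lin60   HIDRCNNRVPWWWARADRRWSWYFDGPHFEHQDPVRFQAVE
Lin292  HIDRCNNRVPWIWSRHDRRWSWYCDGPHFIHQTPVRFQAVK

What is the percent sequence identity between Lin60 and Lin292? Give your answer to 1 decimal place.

Differing sites — 12:W/I; 14:A/S; 16:A/H; 24:F/C; 30:E/I; 33:D/T; 41:E/K.
34 of the 41 sites match, so the percent identity is 34/41 × 100 = 82.9%.

82.9%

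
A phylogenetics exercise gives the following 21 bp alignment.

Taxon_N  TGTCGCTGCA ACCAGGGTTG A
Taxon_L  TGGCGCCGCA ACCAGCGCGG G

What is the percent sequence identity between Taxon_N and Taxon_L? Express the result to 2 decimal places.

The sequences differ at positions 3 (T/G), 7 (T/C), 16 (G/C), 18 (T/C), 19 (T/G), 21 (A/G).
15 of the 21 sites match, so the percent identity is 15/21 × 100 = 71.43%.

71.43%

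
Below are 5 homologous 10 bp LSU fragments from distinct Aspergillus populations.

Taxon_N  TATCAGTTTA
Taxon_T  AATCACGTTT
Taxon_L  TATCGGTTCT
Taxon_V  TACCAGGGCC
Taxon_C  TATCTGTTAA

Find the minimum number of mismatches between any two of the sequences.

Pairwise Hamming distances:
  Taxon_N vs Taxon_T: 4
  Taxon_N vs Taxon_L: 3
  Taxon_N vs Taxon_V: 5
  Taxon_N vs Taxon_C: 2
  Taxon_T vs Taxon_L: 5
  Taxon_T vs Taxon_V: 6
  Taxon_T vs Taxon_C: 6
  Taxon_L vs Taxon_V: 5
  Taxon_L vs Taxon_C: 3
  Taxon_V vs Taxon_C: 6
The smallest is 2, between Taxon_N and Taxon_C.

2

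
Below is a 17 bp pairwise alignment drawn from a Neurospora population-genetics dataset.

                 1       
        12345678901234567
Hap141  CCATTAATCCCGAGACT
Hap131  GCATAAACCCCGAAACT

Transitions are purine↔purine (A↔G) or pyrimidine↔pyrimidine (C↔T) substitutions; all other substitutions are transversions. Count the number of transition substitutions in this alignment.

The sequences differ at positions 1 (C/G, transversion), 5 (T/A, transversion), 8 (T/C, transition), 14 (G/A, transition).
Of the 4 differences, 2 transitions and 2 transversions, so the answer is 2.

2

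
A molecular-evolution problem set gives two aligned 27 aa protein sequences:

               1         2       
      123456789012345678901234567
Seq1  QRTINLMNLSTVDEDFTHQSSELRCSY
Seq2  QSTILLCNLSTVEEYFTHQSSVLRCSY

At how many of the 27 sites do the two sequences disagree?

The sequences differ at positions 2 (R/S), 5 (N/L), 7 (M/C), 13 (D/E), 15 (D/Y), 22 (E/V).
That gives 6 mismatches out of 27 aligned sites, so the Hamming distance is 6.

6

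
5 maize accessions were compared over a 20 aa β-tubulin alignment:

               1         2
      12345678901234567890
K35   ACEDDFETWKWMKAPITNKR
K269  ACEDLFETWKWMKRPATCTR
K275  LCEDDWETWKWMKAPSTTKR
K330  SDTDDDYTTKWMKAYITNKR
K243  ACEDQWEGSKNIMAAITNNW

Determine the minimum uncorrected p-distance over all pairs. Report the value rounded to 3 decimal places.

Pairwise Hamming distances:
  K35 vs K269: 5
  K35 vs K275: 4
  K35 vs K330: 7
  K35 vs K243: 10
  K269 vs K275: 7
  K269 vs K330: 12
  K269 vs K243: 13
  K275 vs K330: 9
  K275 vs K243: 12
  K330 vs K243: 14
The smallest is 4 mismatches, between K35 and K275; p = 4/20 = 0.200.

0.200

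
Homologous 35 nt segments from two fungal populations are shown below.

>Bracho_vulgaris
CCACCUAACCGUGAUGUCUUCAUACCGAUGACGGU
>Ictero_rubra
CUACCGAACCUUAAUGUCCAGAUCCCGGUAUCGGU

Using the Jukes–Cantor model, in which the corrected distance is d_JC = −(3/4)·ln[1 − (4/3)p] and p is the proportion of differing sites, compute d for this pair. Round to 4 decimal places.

Mismatches occur at site 2 (C→U), site 6 (U→G), site 11 (G→U), site 13 (G→A), site 19 (U→C), site 20 (U→A), site 21 (C→G), site 24 (A→C), site 28 (A→G), site 30 (G→A), site 31 (A→U).
p = 11/35 = 0.314286.
d = −0.75 · ln(1 − (4/3)·0.314286) = −0.75 · ln(0.580952) = −0.75 · (-0.543087) = 0.4073.

0.4073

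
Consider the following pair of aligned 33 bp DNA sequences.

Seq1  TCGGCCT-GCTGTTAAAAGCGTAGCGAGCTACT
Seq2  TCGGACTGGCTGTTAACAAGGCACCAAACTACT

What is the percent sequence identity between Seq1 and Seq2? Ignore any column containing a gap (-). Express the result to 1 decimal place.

Excluding the 1 gap column leaves 32 comparable sites.
Differing sites — 5:C/A; 17:A/C; 19:G/A; 20:C/G; 22:T/C; 24:G/C; 26:G/A; 28:G/A.
24 of the 32 comparable sites match, so the percent identity is 24/32 × 100 = 75.0%.

75.0%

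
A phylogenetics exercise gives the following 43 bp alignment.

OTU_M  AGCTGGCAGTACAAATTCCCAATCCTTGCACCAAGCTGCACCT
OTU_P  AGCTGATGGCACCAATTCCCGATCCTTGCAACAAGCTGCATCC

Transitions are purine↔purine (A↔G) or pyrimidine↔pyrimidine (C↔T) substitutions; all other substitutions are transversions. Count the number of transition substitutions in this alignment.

7

Mismatches occur at site 6 (G↔A, transition), site 7 (C↔T, transition), site 8 (A↔G, transition), site 10 (T↔C, transition), site 13 (A↔C, transversion), site 21 (A↔G, transition), site 31 (C↔A, transversion), site 41 (C↔T, transition), site 43 (T↔C, transition).
Of the 9 differences, 7 transitions and 2 transversions, so the answer is 7.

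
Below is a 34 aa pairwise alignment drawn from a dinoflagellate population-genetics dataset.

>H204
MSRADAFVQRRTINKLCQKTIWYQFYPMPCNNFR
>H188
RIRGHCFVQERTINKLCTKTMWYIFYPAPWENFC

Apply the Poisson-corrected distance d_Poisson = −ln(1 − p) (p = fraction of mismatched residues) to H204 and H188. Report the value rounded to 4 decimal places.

0.4818

Differing sites — 1:M/R; 2:S/I; 4:A/G; 5:D/H; 6:A/C; 10:R/E; 18:Q/T; 21:I/M; 24:Q/I; 28:M/A; 30:C/W; 31:N/E; 34:R/C.
p = 13/34 = 0.382353.
d = −ln(1 − 0.382353) = −ln(0.617647) = 0.4818.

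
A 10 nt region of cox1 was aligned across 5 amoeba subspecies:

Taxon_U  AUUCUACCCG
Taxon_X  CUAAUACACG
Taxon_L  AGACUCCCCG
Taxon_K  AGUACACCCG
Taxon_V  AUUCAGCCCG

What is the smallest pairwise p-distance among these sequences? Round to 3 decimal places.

Pairwise Hamming distances:
  Taxon_U vs Taxon_X: 4
  Taxon_U vs Taxon_L: 3
  Taxon_U vs Taxon_K: 3
  Taxon_U vs Taxon_V: 2
  Taxon_X vs Taxon_L: 5
  Taxon_X vs Taxon_K: 5
  Taxon_X vs Taxon_V: 6
  Taxon_L vs Taxon_K: 4
  Taxon_L vs Taxon_V: 4
  Taxon_K vs Taxon_V: 4
The smallest is 2 mismatches, between Taxon_U and Taxon_V; p = 2/10 = 0.200.

0.200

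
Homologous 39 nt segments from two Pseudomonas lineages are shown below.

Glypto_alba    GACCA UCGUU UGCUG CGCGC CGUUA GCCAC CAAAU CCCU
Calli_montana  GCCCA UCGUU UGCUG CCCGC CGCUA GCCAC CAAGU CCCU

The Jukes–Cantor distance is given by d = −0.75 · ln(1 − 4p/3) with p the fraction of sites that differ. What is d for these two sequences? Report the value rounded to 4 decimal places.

0.1103

Mismatches occur at site 2 (A/C), site 17 (G/C), site 23 (U/C), site 34 (A/G).
p = 4/39 = 0.102564.
d = −0.75 · ln(1 − (4/3)·0.102564) = −0.75 · ln(0.863248) = −0.75 · (-0.147053) = 0.1103.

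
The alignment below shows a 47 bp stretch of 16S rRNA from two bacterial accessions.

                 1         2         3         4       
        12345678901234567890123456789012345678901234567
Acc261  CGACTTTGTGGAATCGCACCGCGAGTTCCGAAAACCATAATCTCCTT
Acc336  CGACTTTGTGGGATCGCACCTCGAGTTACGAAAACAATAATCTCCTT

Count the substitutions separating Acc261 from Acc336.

4

The sequences differ at positions 12 (A/G), 21 (G/T), 28 (C/A), 36 (C/A).
That gives 4 mismatches out of 47 aligned sites, so the Hamming distance is 4.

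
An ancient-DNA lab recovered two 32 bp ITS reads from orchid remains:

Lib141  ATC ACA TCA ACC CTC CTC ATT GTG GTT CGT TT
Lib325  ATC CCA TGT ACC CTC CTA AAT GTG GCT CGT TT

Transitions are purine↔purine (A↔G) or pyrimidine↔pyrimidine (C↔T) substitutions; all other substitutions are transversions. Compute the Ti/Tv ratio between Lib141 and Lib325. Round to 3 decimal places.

Differing sites — 4:A/C (Tv); 8:C/G (Tv); 9:A/T (Tv); 18:C/A (Tv); 20:T/A (Tv); 26:T/C (Ti).
Of the 6 differences, 1 transition and 5 transversions, so Ti/Tv = 1/5 = 0.200.

0.200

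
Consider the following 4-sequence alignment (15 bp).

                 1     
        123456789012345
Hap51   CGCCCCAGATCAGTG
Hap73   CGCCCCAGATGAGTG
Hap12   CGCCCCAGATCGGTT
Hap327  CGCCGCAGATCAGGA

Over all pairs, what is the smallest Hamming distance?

Pairwise Hamming distances:
  Hap51 vs Hap73: 1
  Hap51 vs Hap12: 2
  Hap51 vs Hap327: 3
  Hap73 vs Hap12: 3
  Hap73 vs Hap327: 4
  Hap12 vs Hap327: 4
The smallest is 1, between Hap51 and Hap73.

1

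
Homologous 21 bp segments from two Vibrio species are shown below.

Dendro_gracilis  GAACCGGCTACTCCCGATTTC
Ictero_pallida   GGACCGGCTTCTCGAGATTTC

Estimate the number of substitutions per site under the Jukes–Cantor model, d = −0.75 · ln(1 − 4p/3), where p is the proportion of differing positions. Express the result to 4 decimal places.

0.2197

The sequences differ at positions 2 (A/G), 10 (A/T), 14 (C/G), 15 (C/A).
p = 4/21 = 0.190476.
d = −0.75 · ln(1 − (4/3)·0.190476) = −0.75 · ln(0.746032) = −0.75 · (-0.292987) = 0.2197.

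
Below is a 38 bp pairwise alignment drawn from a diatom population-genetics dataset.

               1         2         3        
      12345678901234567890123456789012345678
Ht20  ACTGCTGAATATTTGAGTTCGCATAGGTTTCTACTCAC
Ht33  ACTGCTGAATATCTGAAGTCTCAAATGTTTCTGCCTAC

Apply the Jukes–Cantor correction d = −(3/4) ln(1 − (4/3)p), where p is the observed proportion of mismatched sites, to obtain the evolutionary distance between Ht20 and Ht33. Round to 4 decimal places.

Mismatches occur at site 13 (T/C), site 17 (G/A), site 18 (T/G), site 21 (G/T), site 24 (T/A), site 26 (G/T), site 33 (A/G), site 35 (T/C), site 36 (C/T).
p = 9/38 = 0.236842.
d = −0.75 · ln(1 − (4/3)·0.236842) = −0.75 · ln(0.684211) = −0.75 · (-0.379489) = 0.2846.

0.2846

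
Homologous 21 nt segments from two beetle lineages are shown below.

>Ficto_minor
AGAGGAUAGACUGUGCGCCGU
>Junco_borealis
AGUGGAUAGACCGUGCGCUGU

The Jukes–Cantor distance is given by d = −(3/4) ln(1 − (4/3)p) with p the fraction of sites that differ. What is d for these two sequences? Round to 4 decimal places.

0.1585

The sequences differ at positions 3 (A/U), 12 (U/C), 19 (C/U).
p = 3/21 = 0.142857.
d = −0.75 · ln(1 − (4/3)·0.142857) = −0.75 · ln(0.809524) = −0.75 · (-0.211309) = 0.1585.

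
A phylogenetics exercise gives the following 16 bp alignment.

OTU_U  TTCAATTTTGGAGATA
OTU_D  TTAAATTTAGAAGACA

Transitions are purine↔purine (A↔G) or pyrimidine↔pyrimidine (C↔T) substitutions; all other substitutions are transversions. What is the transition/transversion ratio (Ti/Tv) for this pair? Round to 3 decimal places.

1.000

The sequences differ at positions 3 (C/A, transversion), 9 (T/A, transversion), 11 (G/A, transition), 15 (T/C, transition).
Of the 4 differences, 2 transitions and 2 transversions, so Ti/Tv = 2/2 = 1.000.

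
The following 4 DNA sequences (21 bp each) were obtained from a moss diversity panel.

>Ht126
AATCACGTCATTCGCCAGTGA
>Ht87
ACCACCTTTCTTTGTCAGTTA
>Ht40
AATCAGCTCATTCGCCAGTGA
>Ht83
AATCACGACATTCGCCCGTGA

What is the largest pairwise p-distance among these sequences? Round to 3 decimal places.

0.571

Pairwise Hamming distances:
  Ht126 vs Ht87: 10
  Ht126 vs Ht40: 2
  Ht126 vs Ht83: 2
  Ht87 vs Ht40: 11
  Ht87 vs Ht83: 12
  Ht40 vs Ht83: 4
The largest is 12 mismatches, between Ht87 and Ht83; p = 12/21 = 0.571.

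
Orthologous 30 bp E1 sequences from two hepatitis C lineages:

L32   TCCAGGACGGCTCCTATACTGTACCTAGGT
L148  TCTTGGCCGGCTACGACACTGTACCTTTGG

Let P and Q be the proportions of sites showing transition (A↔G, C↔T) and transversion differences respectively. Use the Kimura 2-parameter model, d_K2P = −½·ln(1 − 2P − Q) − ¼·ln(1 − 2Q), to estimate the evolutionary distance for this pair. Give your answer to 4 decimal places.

The sequences differ at positions 3 (C/T, transition), 4 (A/T, transversion), 7 (A/C, transversion), 13 (C/A, transversion), 15 (T/G, transversion), 17 (T/C, transition), 27 (A/T, transversion), 28 (G/T, transversion), 30 (T/G, transversion).
Of the 9 differences, 2 transitions and 7 transversions over 30 sites: P = 2/30 = 0.066667, Q = 7/30 = 0.233333.
d = −0.5·ln(0.633333) − 0.25·ln(0.533334) = −0.5·(-0.456759) − 0.25·(-0.628607) = 0.3855.

0.3855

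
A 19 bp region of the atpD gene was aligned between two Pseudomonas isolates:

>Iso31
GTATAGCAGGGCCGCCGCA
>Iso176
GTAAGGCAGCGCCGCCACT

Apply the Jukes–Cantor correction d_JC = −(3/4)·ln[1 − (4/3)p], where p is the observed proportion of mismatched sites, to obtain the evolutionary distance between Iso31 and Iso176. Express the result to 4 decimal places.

The sequences differ at positions 4 (T/A), 5 (A/G), 10 (G/C), 17 (G/A), 19 (A/T).
p = 5/19 = 0.263158.
d = −0.75 · ln(1 − (4/3)·0.263158) = −0.75 · ln(0.649123) = −0.75 · (-0.432133) = 0.3241.

0.3241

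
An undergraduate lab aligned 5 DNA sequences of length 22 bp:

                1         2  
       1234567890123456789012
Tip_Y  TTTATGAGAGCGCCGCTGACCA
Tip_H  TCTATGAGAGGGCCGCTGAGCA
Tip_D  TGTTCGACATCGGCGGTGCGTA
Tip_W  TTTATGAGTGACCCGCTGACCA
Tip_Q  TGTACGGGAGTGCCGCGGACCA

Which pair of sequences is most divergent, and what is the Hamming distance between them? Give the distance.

13

Pairwise Hamming distances:
  Tip_Y vs Tip_H: 3
  Tip_Y vs Tip_D: 10
  Tip_Y vs Tip_W: 3
  Tip_Y vs Tip_Q: 5
  Tip_H vs Tip_D: 10
  Tip_H vs Tip_W: 5
  Tip_H vs Tip_Q: 6
  Tip_D vs Tip_W: 13
  Tip_D vs Tip_Q: 11
  Tip_W vs Tip_Q: 7
The largest is 13, between Tip_D and Tip_W.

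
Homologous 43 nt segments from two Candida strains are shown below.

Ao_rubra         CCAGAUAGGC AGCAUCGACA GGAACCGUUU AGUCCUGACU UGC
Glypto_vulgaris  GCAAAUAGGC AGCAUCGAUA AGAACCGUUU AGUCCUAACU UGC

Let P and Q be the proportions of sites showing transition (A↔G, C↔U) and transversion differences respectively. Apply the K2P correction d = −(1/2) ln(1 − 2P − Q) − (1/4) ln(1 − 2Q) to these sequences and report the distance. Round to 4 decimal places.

Differing sites — 1:C/G (Tv); 4:G/A (Ti); 19:C/U (Ti); 21:G/A (Ti); 37:G/A (Ti).
Of the 5 differences, 4 transitions and 1 transversion over 43 sites: P = 4/43 = 0.093023, Q = 1/43 = 0.023256.
d = −0.5·ln(0.790698) − 0.25·ln(0.953488) = −0.5·(-0.234839) − 0.25·(-0.047628) = 0.1293.

0.1293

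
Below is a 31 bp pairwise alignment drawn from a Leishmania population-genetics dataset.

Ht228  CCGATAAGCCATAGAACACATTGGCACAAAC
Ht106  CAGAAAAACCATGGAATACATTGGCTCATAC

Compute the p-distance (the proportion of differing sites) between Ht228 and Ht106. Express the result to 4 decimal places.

0.2258

The sequences differ at positions 2 (C/A), 5 (T/A), 8 (G/A), 13 (A/G), 17 (C/T), 26 (A/T), 29 (A/T).
There are 7 differences over 31 sites, so p = 7/31 = 0.2258.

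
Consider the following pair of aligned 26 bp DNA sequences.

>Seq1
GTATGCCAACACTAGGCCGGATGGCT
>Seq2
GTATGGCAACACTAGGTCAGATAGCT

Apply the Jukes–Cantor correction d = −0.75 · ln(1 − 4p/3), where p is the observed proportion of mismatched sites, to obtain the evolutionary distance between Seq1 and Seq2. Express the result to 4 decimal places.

The sequences differ at positions 6 (C/G), 17 (C/T), 19 (G/A), 23 (G/A).
p = 4/26 = 0.153846.
d = −0.75 · ln(1 − (4/3)·0.153846) = −0.75 · ln(0.794872) = −0.75 · (-0.229574) = 0.1722.

0.1722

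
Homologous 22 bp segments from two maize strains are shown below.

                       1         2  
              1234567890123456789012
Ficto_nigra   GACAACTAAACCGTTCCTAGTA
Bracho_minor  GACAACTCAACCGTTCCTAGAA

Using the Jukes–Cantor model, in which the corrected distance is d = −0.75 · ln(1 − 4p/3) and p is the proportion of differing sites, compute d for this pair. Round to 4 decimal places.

0.0969

Differing sites — 8:A/C; 21:T/A.
p = 2/22 = 0.090909.
d = −0.75 · ln(1 − (4/3)·0.090909) = −0.75 · ln(0.878788) = −0.75 · (-0.129212) = 0.0969.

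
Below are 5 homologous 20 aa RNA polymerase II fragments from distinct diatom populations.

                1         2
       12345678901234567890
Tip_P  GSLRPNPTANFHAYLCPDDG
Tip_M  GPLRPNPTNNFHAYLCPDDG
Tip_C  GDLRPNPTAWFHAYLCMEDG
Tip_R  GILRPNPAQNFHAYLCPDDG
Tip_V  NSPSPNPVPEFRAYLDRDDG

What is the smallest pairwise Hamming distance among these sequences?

Pairwise Hamming distances:
  Tip_P vs Tip_M: 2
  Tip_P vs Tip_C: 4
  Tip_P vs Tip_R: 3
  Tip_P vs Tip_V: 9
  Tip_M vs Tip_C: 5
  Tip_M vs Tip_R: 3
  Tip_M vs Tip_V: 10
  Tip_C vs Tip_R: 6
  Tip_C vs Tip_V: 11
  Tip_R vs Tip_V: 10
The smallest is 2, between Tip_P and Tip_M.

2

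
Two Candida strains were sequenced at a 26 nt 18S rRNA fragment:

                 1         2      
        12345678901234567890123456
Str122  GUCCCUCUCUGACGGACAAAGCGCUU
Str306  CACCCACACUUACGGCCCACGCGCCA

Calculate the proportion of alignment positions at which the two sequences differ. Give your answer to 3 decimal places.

Mismatches occur at site 1 (G→C), site 2 (U→A), site 6 (U→A), site 8 (U→A), site 11 (G→U), site 16 (A→C), site 18 (A→C), site 20 (A→C), site 25 (U→C), site 26 (U→A).
There are 10 differences over 26 sites, so p = 10/26 = 0.385.

0.385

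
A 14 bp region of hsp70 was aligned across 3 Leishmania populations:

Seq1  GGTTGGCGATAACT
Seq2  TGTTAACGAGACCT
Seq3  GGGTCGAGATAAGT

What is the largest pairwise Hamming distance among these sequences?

Pairwise Hamming distances:
  Seq1 vs Seq2: 5
  Seq1 vs Seq3: 4
  Seq2 vs Seq3: 8
The largest is 8, between Seq2 and Seq3.

8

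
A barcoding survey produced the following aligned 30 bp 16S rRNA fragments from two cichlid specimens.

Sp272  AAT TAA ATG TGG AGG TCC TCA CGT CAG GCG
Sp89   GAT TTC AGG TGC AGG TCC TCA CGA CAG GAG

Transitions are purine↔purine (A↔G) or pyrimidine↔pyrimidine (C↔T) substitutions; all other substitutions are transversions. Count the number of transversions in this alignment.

6

The sequences differ at positions 1 (A/G, transition), 5 (A/T, transversion), 6 (A/C, transversion), 8 (T/G, transversion), 12 (G/C, transversion), 24 (T/A, transversion), 29 (C/A, transversion).
Of the 7 differences, 1 transition and 6 transversions, so the answer is 6.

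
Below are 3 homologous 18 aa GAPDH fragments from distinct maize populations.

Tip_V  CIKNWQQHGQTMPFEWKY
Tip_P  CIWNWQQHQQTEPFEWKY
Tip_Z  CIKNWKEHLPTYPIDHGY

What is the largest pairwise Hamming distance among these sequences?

Pairwise Hamming distances:
  Tip_V vs Tip_P: 3
  Tip_V vs Tip_Z: 9
  Tip_P vs Tip_Z: 10
The largest is 10, between Tip_P and Tip_Z.

10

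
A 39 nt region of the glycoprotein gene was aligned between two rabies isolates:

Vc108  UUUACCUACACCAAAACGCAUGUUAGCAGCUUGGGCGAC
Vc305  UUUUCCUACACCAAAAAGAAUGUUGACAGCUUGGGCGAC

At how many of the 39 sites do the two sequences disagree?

Mismatches occur at site 4 (A/U), site 17 (C/A), site 19 (C/A), site 25 (A/G), site 26 (G/A).
That gives 5 mismatches out of 39 aligned sites, so the Hamming distance is 5.

5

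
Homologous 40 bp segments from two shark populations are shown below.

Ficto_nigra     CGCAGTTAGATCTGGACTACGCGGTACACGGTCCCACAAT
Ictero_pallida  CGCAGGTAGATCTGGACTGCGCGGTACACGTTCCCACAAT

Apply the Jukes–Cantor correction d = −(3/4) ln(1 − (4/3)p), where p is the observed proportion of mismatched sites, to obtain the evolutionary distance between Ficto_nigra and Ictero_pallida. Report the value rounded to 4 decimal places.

The sequences differ at positions 6 (T/G), 19 (A/G), 31 (G/T).
p = 3/40 = 0.075000.
d = −0.75 · ln(1 − (4/3)·0.075000) = −0.75 · ln(0.900000) = −0.75 · (-0.105361) = 0.0790.

0.0790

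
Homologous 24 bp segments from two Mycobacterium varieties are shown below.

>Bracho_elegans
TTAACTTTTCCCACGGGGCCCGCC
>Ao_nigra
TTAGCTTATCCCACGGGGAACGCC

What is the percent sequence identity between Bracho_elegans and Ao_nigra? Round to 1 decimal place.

83.3%

Differing sites — 4:A/G; 8:T/A; 19:C/A; 20:C/A.
20 of the 24 sites match, so the percent identity is 20/24 × 100 = 83.3%.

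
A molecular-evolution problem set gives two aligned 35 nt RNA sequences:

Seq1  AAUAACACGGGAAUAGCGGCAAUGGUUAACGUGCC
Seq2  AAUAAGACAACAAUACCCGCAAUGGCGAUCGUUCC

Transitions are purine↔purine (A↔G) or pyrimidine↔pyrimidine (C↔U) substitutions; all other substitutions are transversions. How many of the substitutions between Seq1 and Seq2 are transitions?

Mismatches occur at site 6 (C/G, transversion), site 9 (G/A, transition), site 10 (G/A, transition), site 11 (G/C, transversion), site 16 (G/C, transversion), site 18 (G/C, transversion), site 26 (U/C, transition), site 27 (U/G, transversion), site 29 (A/U, transversion), site 33 (G/U, transversion).
Of the 10 differences, 3 transitions and 7 transversions, so the answer is 3.

3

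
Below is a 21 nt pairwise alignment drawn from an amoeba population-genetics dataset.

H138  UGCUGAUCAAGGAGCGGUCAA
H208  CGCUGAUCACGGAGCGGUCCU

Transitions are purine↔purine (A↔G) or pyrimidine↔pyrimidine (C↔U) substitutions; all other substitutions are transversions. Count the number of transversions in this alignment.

3

Differing sites — 1:U/C (Ti); 10:A/C (Tv); 20:A/C (Tv); 21:A/U (Tv).
Of the 4 differences, 1 transition and 3 transversions, so the answer is 3.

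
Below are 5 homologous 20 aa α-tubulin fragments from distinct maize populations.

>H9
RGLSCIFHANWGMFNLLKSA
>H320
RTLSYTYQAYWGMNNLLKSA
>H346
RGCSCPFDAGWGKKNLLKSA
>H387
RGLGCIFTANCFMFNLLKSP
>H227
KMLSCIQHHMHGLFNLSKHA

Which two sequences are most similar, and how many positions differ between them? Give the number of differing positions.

Pairwise Hamming distances:
  H9 vs H320: 7
  H9 vs H346: 6
  H9 vs H387: 5
  H9 vs H227: 9
  H320 vs H346: 9
  H320 vs H387: 11
  H320 vs H227: 13
  H346 vs H387: 10
  H346 vs H227: 13
  H387 vs H227: 13
The smallest is 5, between H9 and H387.

5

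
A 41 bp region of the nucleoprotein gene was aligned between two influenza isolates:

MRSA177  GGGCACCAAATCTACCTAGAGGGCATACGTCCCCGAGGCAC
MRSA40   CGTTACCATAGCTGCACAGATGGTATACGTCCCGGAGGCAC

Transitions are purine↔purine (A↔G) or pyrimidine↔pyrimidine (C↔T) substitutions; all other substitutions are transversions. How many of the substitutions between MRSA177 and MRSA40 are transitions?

4

Mismatches occur at site 1 (G/C, transversion), site 3 (G/T, transversion), site 4 (C/T, transition), site 9 (A/T, transversion), site 11 (T/G, transversion), site 14 (A/G, transition), site 16 (C/A, transversion), site 17 (T/C, transition), site 21 (G/T, transversion), site 24 (C/T, transition), site 34 (C/G, transversion).
Of the 11 differences, 4 transitions and 7 transversions, so the answer is 4.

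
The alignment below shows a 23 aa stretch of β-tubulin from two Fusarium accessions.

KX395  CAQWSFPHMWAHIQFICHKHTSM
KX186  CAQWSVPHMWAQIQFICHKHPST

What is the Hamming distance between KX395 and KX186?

Mismatches occur at site 6 (F→V), site 12 (H→Q), site 21 (T→P), site 23 (M→T).
That gives 4 mismatches out of 23 aligned sites, so the Hamming distance is 4.

4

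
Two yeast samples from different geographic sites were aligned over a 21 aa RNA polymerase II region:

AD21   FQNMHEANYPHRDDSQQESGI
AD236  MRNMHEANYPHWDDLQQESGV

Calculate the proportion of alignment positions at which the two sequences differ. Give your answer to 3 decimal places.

0.238

The sequences differ at positions 1 (F/M), 2 (Q/R), 12 (R/W), 15 (S/L), 21 (I/V).
There are 5 differences over 21 sites, so p = 5/21 = 0.238.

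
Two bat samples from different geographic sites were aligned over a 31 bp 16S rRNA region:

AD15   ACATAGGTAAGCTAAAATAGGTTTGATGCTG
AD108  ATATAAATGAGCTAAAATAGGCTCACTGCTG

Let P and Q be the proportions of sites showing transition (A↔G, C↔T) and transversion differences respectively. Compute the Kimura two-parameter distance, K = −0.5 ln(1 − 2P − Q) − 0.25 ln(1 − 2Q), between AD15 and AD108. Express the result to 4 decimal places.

Differing sites — 2:C/T (Ti); 6:G/A (Ti); 7:G/A (Ti); 9:A/G (Ti); 22:T/C (Ti); 24:T/C (Ti); 25:G/A (Ti); 26:A/C (Tv).
Of the 8 differences, 7 transitions and 1 transversion over 31 sites: P = 7/31 = 0.225806, Q = 1/31 = 0.032258.
d = −0.5·ln(0.516130) − 0.25·ln(0.935484) = −0.5·(-0.661397) − 0.25·(-0.066691) = 0.3474.

0.3474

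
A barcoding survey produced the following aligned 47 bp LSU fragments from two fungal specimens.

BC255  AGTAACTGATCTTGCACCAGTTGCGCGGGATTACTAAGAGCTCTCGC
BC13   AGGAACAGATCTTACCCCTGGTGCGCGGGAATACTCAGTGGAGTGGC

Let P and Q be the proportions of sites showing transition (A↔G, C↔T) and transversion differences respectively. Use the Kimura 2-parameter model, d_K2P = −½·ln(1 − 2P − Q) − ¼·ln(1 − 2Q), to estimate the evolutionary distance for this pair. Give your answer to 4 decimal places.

0.3555

Differing sites — 3:T/G (Tv); 7:T/A (Tv); 14:G/A (Ti); 16:A/C (Tv); 19:A/T (Tv); 21:T/G (Tv); 31:T/A (Tv); 36:A/C (Tv); 39:A/T (Tv); 41:C/G (Tv); 42:T/A (Tv); 43:C/G (Tv); 45:C/G (Tv).
Of the 13 differences, 1 transition and 12 transversions over 47 sites: P = 1/47 = 0.021277, Q = 12/47 = 0.255319.
d = −0.5·ln(0.702127) − 0.25·ln(0.489362) = −0.5·(-0.353641) − 0.25·(-0.714653) = 0.3555.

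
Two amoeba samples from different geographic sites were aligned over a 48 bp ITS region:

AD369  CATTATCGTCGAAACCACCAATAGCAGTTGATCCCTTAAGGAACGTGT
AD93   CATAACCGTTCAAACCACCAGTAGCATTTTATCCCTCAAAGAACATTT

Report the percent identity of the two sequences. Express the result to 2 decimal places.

77.08%

Differing sites — 4:T/A; 6:T/C; 10:C/T; 11:G/C; 21:A/G; 27:G/T; 30:G/T; 37:T/C; 40:G/A; 45:G/A; 47:G/T.
37 of the 48 sites match, so the percent identity is 37/48 × 100 = 77.08%.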